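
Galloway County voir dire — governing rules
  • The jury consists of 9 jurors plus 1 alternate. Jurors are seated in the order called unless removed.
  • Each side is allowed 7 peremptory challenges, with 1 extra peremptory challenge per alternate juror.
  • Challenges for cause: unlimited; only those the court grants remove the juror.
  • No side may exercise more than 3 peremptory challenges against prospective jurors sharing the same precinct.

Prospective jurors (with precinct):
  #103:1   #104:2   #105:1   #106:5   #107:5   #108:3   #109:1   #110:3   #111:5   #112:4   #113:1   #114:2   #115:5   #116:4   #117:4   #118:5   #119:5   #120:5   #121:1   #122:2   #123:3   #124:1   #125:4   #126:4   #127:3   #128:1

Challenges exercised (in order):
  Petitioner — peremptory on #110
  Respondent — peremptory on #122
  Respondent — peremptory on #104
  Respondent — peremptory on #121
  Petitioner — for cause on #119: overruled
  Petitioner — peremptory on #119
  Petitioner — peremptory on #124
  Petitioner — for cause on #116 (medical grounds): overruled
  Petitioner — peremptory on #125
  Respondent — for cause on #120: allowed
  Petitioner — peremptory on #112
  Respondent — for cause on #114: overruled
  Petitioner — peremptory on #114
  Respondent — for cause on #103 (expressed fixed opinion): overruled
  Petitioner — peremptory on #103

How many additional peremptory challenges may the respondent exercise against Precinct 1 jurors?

2

Respondent peremptories so far: #122, #104, #121 — 3 of 8 used, 5 left overall.
Against Precinct 1: #121 — 1 used; per-precinct cap 3 leaves 2.
Binding limit: min(5, 2) = 2.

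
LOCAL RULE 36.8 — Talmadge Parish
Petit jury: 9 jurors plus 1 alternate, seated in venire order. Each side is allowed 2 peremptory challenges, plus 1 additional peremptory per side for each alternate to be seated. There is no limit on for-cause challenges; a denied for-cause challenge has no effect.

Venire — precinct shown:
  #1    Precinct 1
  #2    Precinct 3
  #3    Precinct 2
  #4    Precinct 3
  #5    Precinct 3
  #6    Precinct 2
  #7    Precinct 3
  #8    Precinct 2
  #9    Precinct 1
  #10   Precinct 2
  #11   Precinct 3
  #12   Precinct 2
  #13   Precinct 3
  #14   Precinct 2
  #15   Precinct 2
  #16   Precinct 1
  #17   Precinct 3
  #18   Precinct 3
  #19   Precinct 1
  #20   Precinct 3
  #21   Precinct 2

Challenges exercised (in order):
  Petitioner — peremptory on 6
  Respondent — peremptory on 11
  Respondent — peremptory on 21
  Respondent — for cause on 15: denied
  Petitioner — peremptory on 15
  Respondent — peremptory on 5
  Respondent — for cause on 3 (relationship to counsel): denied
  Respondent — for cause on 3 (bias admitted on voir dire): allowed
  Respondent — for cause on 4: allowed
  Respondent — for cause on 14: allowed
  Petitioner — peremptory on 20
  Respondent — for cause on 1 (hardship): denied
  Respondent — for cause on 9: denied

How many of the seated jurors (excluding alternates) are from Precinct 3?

Removed: #3, #4, #5, #6, #11, #14, #15, #20, #21.
Seated jurors 1–9: #1, #2, #7, #8, #9, #10, #12, #13, #16 (alternates #17 not counted).
Of those, in Precinct 3: #2, #7, #13 → 3.

3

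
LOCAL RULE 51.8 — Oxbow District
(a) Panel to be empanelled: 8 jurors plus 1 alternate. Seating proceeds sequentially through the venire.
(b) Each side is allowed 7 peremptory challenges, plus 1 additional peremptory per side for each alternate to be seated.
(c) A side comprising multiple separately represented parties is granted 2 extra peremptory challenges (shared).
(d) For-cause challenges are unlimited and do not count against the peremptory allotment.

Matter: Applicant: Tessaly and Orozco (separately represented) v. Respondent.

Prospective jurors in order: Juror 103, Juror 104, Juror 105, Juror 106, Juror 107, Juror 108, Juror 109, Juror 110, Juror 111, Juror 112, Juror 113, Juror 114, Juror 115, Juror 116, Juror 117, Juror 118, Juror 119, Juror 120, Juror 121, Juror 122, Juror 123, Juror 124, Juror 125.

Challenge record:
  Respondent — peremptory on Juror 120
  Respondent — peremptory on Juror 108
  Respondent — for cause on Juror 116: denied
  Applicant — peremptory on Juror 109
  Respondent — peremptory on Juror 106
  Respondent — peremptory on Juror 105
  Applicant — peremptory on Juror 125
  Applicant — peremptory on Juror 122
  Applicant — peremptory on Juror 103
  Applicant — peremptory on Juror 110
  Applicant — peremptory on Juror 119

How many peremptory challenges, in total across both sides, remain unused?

8

Applicant allotment: 7 base + 1 × 1 alternate + 2 multi-party = 10. Respondent allotment: 7 base + 1 × 1 alternate = 8.
Applicant peremptories used: #109, #125, #122, #103, #110, #119 — 6.
Respondent peremptories used: #120, #108, #106, #105 — 4 (the for-cause on #116 doesn't count).
Remaining: (10 − 6) + (8 − 4) = 8.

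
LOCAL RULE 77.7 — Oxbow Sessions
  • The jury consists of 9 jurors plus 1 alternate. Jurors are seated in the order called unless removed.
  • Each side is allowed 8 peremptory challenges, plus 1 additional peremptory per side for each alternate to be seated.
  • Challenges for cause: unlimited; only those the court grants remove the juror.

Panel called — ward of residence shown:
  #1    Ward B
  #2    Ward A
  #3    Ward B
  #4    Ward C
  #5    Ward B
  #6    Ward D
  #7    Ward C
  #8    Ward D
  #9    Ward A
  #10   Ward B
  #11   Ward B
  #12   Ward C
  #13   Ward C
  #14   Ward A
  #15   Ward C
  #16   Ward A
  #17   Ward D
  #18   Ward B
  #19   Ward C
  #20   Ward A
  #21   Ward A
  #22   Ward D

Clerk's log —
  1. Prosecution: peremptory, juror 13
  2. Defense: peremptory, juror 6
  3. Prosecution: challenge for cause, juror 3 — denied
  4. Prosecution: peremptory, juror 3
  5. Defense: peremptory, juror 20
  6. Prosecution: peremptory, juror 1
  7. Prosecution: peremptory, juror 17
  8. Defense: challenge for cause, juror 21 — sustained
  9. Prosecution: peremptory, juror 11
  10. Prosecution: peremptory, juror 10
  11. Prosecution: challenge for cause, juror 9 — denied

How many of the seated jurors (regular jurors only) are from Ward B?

1

Removed: #1, #3, #6, #10, #11, #13, #17, #20, #21.
Seated jurors 1–9: #2, #4, #5, #7, #8, #9, #12, #14, #15 (alternates #16 not counted).
Of those, in Ward B: #5 → 1.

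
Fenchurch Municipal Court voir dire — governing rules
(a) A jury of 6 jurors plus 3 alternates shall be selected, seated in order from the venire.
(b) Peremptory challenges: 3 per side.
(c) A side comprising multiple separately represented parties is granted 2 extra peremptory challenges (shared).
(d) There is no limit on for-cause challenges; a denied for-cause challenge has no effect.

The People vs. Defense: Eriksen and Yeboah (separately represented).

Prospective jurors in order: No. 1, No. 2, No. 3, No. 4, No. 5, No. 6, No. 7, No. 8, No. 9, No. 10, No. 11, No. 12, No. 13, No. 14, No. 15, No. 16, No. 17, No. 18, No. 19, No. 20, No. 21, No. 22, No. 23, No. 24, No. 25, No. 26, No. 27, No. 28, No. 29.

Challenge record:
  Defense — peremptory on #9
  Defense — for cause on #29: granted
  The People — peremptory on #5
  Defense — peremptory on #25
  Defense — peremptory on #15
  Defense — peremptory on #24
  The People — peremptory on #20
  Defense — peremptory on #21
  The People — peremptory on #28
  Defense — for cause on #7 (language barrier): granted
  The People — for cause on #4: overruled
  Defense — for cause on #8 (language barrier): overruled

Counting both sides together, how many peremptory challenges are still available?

The People allotment: 3. Defense allotment: 3 base + 2 multi-party = 5.
The People peremptories used: #5, #20, #28 — 3 (the for-cause on #4 doesn't count).
Defense peremptories used: #9, #25, #15, #24, #21 — 5 (for-cause on #29, #7, #8 don't count).
Remaining: (3 − 3) + (5 − 5) = 0.

0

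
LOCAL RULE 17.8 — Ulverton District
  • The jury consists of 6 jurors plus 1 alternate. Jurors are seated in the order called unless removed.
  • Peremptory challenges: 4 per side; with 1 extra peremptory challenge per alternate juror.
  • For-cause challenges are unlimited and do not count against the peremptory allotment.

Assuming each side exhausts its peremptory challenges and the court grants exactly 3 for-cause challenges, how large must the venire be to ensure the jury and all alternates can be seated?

Seats to fill: 6 + 1 alternates = 7.
Peremptories: 4 + 1×1 = 5 per side × 2 sides = 10.
For-cause removals: 3.
Minimum venire: 7 + 10 + 3 = 20.

20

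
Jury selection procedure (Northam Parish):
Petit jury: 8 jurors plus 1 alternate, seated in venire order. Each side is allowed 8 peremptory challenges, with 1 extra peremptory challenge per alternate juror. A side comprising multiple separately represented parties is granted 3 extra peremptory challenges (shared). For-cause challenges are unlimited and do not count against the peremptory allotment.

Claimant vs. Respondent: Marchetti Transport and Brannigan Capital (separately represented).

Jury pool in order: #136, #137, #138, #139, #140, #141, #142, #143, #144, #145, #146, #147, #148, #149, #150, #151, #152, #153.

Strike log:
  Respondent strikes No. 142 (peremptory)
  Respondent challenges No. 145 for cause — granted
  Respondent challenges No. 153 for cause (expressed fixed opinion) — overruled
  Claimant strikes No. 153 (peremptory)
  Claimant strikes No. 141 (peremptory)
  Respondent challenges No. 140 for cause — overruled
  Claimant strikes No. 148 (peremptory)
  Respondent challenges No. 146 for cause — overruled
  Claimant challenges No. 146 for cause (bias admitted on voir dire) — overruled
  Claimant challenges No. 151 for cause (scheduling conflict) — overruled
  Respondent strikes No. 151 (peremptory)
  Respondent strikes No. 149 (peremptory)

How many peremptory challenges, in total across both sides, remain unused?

Claimant allotment: 8 base + 1 × 1 alternate = 9. Respondent allotment: 8 base + 1 × 1 alternate + 3 multi-party = 12.
Claimant peremptories used: #153, #141, #148 — 3 (for-cause on #146, #151 don't count).
Respondent peremptories used: #142, #151, #149 — 3 (for-cause on #145, #153, #140, #146 don't count).
Remaining: (9 − 3) + (12 − 3) = 15.

15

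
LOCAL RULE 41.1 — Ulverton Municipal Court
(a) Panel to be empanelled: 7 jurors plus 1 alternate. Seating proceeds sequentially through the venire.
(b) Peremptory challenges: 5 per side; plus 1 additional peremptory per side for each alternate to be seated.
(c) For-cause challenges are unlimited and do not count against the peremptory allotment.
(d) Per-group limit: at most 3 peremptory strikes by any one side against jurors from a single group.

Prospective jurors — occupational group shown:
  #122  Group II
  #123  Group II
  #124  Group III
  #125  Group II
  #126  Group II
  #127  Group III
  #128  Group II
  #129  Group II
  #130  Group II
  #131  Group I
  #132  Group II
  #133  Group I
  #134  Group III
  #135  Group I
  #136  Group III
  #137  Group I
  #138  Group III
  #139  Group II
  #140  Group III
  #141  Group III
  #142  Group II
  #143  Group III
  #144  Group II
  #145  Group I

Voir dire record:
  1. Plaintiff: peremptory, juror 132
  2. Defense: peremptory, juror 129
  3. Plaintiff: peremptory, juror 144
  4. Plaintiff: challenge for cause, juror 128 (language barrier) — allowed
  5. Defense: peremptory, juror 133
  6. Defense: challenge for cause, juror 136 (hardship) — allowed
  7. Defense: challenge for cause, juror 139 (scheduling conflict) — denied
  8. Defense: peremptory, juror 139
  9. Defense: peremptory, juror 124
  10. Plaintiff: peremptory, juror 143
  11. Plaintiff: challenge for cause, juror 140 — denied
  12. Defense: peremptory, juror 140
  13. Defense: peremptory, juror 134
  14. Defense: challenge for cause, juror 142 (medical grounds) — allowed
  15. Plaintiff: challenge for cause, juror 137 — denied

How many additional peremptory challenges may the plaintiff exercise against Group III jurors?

Plaintiff peremptories so far: #132, #144, #143 — 3 of 6 used, 3 left overall.
Against Group III: #143 — 1 used; per-group cap 3 leaves 2.
Binding limit: min(3, 2) = 2.

2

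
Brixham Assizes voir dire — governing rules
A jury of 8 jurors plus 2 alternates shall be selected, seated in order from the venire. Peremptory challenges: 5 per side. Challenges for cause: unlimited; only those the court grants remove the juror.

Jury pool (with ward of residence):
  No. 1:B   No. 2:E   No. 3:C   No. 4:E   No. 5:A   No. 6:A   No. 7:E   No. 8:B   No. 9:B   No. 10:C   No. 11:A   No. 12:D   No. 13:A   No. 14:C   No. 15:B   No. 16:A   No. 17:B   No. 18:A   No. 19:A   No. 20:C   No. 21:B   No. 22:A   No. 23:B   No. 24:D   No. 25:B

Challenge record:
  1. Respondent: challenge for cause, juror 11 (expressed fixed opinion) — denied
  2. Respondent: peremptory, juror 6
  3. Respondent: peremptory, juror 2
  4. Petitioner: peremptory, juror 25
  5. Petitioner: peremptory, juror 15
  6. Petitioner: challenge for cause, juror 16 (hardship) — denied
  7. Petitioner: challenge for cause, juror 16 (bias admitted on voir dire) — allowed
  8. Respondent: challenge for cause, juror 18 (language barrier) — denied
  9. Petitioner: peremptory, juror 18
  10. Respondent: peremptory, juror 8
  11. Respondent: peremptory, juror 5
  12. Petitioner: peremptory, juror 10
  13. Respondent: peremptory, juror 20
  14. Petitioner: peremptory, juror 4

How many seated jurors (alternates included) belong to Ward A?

Removed: #2, #4, #5, #6, #8, #10, #15, #16, #18, #20, #25.
Seated (10 incl. alternates): #1, #3, #7, #9, #11, #12, #13, #14, #17, #19.
Of those, in Ward A: #11, #13, #19 → 3.

3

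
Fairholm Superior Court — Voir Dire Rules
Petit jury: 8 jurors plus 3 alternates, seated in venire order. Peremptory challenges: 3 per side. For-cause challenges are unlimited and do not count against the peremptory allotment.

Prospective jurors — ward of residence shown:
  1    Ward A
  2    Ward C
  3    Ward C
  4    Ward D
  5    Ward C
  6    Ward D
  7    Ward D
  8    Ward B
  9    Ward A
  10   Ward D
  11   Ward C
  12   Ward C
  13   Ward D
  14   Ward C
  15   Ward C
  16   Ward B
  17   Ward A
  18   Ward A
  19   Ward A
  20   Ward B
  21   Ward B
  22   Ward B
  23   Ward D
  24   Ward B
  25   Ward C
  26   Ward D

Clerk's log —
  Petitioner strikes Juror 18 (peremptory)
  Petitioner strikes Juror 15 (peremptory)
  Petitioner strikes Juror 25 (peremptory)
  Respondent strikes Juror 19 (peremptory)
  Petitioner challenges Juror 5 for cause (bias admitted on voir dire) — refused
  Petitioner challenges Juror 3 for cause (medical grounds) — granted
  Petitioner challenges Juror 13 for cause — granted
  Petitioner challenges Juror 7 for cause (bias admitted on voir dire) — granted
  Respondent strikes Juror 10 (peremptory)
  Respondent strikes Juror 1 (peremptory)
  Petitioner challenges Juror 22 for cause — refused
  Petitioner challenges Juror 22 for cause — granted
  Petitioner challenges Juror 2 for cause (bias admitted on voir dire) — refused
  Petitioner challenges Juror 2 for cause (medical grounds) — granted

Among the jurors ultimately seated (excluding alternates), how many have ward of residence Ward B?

Removed: #1, #2, #3, #7, #10, #13, #15, #18, #19, #22, #25.
Seated jurors 1–8: #4, #5, #6, #8, #9, #11, #12, #14 (alternates #16, #17, #20 not counted).
Of those, in Ward B: #8 → 1.

1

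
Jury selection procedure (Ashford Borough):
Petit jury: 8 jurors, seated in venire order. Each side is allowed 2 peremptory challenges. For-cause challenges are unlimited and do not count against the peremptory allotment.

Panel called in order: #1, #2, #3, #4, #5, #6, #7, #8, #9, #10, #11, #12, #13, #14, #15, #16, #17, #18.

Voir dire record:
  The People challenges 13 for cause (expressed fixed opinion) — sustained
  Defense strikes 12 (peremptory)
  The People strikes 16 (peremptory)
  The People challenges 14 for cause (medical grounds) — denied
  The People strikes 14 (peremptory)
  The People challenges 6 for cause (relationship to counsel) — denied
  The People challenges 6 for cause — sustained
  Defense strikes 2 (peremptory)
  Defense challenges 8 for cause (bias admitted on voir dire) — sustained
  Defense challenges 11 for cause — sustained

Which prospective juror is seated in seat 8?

Removed: #2, #6, #8, #11, #12, #13, #14, #16.
Filling seats in venire order through position 8: #1, #3, #4, #5, #7, #9, #10, #15.
So seat 8 is #15.

15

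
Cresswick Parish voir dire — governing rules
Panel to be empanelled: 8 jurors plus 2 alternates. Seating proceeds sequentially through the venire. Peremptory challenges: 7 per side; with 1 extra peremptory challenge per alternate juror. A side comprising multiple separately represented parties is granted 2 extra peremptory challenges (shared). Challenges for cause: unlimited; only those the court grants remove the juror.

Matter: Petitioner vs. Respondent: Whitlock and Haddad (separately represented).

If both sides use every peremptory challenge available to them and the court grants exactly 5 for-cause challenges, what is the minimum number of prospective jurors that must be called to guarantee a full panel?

Seats to fill: 8 + 2 alternates = 10.
Peremptories — Petitioner: 7 + 1×2 = 9; Respondent: 7 + 1×2 + 2 = 11; total 20.
For-cause removals: 5.
Minimum venire: 10 + 20 + 5 = 35.

35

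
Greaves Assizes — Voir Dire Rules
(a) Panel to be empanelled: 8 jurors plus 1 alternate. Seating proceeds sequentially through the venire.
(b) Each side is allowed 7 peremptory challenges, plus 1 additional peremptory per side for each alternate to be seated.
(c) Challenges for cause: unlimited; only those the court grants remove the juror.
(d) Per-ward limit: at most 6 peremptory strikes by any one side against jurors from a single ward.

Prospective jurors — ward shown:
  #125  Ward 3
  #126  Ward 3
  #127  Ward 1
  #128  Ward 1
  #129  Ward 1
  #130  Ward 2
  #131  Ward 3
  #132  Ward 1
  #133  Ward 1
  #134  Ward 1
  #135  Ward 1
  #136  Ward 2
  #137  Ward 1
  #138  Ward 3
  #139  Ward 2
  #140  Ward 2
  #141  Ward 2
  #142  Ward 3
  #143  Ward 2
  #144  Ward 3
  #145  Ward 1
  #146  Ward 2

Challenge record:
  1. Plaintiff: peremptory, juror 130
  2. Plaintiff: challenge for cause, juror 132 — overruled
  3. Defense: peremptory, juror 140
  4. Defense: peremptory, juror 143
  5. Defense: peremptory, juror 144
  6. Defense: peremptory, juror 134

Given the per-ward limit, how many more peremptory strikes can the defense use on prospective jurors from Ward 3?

Defense peremptories so far: #140, #143, #144, #134 — 4 of 8 used, 4 left overall.
Against Ward 3: #144 — 1 used; per-ward cap 6 leaves 5.
Binding limit: min(4, 5) = 4.

4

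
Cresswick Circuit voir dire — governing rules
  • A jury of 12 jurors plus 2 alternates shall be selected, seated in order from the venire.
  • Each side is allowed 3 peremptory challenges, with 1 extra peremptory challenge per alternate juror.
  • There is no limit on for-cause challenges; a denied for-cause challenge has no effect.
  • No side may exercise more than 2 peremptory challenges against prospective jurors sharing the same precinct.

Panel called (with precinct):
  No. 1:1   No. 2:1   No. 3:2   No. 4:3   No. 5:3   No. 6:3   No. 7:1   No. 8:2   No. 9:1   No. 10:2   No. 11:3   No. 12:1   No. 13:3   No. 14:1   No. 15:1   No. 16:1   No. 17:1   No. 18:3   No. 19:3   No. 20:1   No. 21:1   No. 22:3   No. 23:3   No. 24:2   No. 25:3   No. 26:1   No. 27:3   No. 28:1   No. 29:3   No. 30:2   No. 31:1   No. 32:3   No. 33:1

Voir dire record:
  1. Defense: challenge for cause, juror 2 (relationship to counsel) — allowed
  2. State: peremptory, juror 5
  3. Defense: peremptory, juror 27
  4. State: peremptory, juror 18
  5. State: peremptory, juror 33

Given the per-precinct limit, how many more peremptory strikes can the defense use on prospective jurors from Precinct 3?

Defense peremptories so far: #27 — 1 of 5 used, 4 left overall.
Against Precinct 3: #27 — 1 used; per-precinct cap 2 leaves 1.
Binding limit: min(4, 1) = 1.

1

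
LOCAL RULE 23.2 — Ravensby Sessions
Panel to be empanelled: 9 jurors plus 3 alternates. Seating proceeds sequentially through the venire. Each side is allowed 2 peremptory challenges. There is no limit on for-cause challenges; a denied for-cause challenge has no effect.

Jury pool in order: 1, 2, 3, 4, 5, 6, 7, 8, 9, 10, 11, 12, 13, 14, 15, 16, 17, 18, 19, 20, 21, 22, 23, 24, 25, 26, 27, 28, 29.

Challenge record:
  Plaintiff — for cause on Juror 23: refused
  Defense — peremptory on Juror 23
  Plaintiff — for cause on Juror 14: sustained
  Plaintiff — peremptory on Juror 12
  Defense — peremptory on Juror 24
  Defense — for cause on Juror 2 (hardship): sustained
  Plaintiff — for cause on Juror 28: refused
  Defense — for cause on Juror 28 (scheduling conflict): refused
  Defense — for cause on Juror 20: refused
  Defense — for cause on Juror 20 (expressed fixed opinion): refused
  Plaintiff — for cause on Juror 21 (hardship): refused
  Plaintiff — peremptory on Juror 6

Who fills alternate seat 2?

15

Removed: #2, #6, #12, #14, #23, #24. (#20, #21, #28 stay — for-cause denied.)
Seating in order: seats 1–9 → #1, #3, #4, #5, #7, #8, #9, #10, #11; alternates → #13, #15, #16.
So alternate 2 is #15.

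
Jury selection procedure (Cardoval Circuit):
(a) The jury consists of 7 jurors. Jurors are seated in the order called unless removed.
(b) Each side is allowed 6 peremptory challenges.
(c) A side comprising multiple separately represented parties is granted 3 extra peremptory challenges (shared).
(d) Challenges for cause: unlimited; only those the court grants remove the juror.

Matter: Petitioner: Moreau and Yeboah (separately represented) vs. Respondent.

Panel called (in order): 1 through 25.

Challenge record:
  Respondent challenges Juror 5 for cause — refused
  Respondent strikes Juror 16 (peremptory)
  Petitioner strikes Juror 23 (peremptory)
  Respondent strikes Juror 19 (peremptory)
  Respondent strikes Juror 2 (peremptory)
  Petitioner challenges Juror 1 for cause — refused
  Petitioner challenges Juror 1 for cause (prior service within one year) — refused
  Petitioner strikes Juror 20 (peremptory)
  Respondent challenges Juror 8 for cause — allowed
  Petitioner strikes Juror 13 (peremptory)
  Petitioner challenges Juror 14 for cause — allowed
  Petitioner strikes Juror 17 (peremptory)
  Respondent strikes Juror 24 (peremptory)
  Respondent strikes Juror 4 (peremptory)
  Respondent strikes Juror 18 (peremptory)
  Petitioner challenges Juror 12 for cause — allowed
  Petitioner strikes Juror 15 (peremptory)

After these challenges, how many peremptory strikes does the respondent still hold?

0

Respondent allotment: 6.
Respondent peremptories used: #16, #19, #2, #24, #4, #18 — 6 (for-cause on #5, #8 don't count).
Remaining: 6 − 6 = 0.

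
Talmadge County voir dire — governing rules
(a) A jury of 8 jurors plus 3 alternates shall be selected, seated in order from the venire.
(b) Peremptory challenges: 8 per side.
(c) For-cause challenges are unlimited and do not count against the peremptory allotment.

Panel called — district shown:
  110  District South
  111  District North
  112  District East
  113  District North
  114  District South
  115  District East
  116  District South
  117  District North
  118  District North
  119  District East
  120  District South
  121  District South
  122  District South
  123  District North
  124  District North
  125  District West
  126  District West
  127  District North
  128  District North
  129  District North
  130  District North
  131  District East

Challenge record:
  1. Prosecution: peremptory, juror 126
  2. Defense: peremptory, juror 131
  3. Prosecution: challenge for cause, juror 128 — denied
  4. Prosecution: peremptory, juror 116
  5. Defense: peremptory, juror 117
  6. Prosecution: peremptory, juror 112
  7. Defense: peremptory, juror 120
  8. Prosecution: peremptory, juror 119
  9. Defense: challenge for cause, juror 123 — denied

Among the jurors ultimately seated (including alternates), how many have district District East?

Removed: #112, #116, #117, #119, #120, #126, #131.
Seated (11 incl. alternates): #110, #111, #113, #114, #115, #118, #121, #122, #123, #124, #125.
Of those, in District East: #115 → 1.

1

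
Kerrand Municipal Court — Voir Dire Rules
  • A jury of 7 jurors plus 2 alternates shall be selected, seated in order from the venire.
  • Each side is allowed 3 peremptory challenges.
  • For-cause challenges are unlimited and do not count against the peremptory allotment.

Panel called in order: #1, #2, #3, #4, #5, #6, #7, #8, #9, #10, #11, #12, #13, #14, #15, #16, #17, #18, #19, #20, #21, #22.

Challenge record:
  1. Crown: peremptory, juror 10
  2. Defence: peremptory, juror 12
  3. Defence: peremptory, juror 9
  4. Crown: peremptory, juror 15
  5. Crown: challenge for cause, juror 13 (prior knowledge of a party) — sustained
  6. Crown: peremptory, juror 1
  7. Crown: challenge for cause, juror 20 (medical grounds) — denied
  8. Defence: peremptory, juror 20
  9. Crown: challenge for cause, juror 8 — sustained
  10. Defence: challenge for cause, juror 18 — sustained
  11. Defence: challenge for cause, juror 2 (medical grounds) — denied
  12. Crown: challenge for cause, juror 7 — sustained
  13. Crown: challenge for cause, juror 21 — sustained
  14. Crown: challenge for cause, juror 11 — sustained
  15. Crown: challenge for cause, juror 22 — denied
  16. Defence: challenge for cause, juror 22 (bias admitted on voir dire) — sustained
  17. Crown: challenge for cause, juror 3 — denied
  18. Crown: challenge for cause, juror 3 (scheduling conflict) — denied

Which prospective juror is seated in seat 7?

Removed: #1, #7, #8, #9, #10, #11, #12, #13, #15, #18, #20, #21, #22. (#2, #3 stay — for-cause denied.)
Seating in order: seats 1–7 → #2, #3, #4, #5, #6, #14, #16; alternates → #17, #19.
So seat 7 is #16.

16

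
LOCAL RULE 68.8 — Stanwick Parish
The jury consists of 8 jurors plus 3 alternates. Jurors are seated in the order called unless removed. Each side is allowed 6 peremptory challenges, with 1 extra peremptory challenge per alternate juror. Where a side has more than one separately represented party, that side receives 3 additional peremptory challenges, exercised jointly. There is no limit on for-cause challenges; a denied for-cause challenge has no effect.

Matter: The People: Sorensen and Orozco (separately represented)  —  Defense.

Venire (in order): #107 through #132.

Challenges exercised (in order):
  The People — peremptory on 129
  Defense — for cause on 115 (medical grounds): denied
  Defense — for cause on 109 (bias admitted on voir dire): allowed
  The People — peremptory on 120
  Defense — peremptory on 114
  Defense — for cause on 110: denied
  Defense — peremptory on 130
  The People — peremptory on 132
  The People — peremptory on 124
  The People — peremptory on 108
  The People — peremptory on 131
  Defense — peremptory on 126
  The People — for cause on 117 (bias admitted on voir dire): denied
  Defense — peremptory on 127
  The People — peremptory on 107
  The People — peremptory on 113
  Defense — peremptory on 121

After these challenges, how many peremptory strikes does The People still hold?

The People allotment: 6 base + 1 × 3 alternates + 3 multi-party = 12.
The People peremptories used: #129, #120, #132, #124, #108, #131, #107, #113 — 8 (the for-cause on #117 doesn't count).
Remaining: 12 − 8 = 4.

4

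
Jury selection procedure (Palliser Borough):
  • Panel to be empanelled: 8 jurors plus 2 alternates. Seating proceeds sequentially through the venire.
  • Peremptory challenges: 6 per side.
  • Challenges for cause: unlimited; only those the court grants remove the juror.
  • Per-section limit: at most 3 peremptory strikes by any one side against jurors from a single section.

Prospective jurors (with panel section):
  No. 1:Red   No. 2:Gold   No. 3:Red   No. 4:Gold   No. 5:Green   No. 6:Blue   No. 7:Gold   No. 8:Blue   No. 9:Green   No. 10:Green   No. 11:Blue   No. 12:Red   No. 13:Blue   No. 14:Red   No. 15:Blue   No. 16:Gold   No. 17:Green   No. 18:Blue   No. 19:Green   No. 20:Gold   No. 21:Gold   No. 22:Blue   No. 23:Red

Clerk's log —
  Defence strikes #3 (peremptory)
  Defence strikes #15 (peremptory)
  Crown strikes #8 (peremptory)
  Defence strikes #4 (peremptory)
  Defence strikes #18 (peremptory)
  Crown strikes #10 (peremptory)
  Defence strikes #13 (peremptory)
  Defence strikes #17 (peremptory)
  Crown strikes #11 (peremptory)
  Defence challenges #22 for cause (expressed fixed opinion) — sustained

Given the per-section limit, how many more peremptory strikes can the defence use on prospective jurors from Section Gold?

Defence peremptories so far: #3, #15, #4, #18, #13, #17 — 6 of 6 used, 0 left overall.
Against Section Gold: #4 — 1 used; per-section cap 3 leaves 2.
Binding limit: min(0, 2) = 0.

0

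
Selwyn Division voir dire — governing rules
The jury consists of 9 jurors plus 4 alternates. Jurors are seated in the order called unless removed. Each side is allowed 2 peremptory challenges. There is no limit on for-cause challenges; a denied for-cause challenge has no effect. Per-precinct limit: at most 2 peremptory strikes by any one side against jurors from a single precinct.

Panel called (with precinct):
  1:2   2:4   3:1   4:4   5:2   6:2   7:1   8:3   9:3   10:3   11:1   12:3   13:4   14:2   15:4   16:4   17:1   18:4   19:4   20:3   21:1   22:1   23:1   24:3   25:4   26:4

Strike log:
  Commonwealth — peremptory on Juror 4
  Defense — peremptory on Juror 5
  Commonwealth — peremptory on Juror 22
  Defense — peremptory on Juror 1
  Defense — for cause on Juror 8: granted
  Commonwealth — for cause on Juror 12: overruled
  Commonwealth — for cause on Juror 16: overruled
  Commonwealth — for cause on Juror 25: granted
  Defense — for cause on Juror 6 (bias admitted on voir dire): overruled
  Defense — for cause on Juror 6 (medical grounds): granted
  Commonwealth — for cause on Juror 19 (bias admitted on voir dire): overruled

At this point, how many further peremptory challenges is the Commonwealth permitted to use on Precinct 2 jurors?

Commonwealth peremptories so far: #4, #22 — 2 of 2 used, 0 left overall.
Against Precinct 2: none yet — per-precinct cap 2 leaves 2.
Binding limit: min(0, 2) = 0.

0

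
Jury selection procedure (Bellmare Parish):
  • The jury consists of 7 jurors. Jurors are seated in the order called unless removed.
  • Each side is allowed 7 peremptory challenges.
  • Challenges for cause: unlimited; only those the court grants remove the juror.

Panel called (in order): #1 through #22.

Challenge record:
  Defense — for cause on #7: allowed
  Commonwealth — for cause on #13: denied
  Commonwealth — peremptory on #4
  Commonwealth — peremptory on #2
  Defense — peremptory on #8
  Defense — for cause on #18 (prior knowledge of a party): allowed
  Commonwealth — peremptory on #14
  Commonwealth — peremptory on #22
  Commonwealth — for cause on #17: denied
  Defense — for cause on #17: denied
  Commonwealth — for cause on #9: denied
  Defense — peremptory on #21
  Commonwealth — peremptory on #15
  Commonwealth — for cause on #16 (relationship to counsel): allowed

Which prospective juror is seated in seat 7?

Removed: #2, #4, #7, #8, #14, #15, #16, #18, #21, #22. (#9, #13, #17 stay — for-cause denied.)
Filling seats in venire order through position 7: #1, #3, #5, #6, #9, #10, #11.
So seat 7 is #11.

11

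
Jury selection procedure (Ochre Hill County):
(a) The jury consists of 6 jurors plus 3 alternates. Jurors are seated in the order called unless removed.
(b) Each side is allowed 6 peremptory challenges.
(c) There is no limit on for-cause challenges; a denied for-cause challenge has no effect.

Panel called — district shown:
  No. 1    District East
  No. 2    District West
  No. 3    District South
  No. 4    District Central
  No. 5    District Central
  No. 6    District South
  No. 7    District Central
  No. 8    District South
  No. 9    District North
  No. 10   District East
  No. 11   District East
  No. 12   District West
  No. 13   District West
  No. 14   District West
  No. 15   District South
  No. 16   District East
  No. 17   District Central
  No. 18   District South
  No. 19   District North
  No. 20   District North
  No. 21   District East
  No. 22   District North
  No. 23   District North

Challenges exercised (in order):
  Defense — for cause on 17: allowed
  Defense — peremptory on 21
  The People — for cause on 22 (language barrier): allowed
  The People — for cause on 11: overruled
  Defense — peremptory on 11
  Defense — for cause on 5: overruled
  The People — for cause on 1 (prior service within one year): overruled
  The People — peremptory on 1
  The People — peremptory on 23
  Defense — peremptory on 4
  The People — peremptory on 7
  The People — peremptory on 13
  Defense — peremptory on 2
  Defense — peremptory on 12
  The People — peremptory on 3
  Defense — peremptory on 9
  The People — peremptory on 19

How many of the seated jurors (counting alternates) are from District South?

4

Removed: #1, #2, #3, #4, #7, #9, #11, #12, #13, #17, #19, #21, #22, #23.
Seated (9 incl. alternates): #5, #6, #8, #10, #14, #15, #16, #18, #20.
Of those, in District South: #6, #8, #15, #18 → 4.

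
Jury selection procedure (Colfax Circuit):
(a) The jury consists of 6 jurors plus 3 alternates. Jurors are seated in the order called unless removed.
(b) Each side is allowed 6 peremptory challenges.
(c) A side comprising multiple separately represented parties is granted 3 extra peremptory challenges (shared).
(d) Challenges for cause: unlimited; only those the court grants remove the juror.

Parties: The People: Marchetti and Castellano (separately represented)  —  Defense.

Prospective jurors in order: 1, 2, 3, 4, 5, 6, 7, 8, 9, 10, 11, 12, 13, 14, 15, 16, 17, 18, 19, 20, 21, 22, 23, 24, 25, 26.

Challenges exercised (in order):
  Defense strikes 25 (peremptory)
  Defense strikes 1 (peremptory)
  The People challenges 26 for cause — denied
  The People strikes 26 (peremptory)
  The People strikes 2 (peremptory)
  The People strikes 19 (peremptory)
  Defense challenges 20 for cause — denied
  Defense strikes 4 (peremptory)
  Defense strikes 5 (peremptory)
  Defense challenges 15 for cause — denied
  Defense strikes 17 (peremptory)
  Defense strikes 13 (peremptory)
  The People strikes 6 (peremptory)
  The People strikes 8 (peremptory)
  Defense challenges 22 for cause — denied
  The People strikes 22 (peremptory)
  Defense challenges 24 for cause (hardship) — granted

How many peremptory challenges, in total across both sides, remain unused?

3

The People allotment: 6 base + 3 multi-party = 9. Defense allotment: 6.
The People peremptories used: #26, #2, #19, #6, #8, #22 — 6 (the for-cause on #26 doesn't count).
Defense peremptories used: #25, #1, #4, #5, #17, #13 — 6 (for-cause on #20, #15, #22, #24 don't count).
Remaining: (9 − 6) + (6 − 6) = 3.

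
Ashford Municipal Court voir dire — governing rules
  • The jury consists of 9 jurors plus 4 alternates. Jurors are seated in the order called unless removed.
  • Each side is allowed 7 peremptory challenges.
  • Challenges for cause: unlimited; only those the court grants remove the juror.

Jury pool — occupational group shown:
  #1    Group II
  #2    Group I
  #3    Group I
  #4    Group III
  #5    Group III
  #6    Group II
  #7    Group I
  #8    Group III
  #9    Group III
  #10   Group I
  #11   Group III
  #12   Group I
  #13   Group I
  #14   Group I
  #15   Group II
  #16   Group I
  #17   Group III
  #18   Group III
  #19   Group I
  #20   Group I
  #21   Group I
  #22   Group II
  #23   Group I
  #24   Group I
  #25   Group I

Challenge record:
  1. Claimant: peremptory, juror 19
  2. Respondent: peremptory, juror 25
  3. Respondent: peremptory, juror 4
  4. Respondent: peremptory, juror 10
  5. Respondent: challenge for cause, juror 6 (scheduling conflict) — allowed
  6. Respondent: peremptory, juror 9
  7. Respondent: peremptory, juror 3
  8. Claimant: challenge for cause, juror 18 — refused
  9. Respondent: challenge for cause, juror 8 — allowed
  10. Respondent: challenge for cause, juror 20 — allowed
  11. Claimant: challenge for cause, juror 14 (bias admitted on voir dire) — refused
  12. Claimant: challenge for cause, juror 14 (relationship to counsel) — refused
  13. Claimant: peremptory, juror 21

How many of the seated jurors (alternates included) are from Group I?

6

Removed: #3, #4, #6, #8, #9, #10, #19, #20, #21, #25.
Seated (13 incl. alternates): #1, #2, #5, #7, #11, #12, #13, #14, #15, #16, #17, #18, #22.
Of those, in Group I: #2, #7, #12, #13, #14, #16 → 6.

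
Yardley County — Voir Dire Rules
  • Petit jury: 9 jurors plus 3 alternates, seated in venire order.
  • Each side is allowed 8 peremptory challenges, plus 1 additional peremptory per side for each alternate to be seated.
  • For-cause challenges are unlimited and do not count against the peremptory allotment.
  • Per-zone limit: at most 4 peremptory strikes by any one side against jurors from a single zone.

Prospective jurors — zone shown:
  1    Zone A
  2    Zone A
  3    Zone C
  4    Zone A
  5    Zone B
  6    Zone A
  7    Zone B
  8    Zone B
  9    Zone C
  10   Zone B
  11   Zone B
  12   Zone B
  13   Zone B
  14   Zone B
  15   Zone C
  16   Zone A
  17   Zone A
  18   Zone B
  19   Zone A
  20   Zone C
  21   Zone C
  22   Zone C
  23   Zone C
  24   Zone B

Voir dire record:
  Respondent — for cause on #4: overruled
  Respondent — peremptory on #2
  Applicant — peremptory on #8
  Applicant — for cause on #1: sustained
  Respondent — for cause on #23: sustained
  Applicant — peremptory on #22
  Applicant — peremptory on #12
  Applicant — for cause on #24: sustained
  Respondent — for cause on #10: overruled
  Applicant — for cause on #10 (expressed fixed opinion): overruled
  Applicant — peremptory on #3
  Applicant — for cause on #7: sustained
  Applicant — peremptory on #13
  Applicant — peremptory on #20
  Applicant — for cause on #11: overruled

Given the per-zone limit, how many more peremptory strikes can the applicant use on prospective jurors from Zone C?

1

Applicant peremptories so far: #8, #22, #12, #3, #13, #20 — 6 of 11 used, 5 left overall.
Against Zone C: #22, #3, #20 — 3 used; per-zone cap 4 leaves 1.
Binding limit: min(5, 1) = 1.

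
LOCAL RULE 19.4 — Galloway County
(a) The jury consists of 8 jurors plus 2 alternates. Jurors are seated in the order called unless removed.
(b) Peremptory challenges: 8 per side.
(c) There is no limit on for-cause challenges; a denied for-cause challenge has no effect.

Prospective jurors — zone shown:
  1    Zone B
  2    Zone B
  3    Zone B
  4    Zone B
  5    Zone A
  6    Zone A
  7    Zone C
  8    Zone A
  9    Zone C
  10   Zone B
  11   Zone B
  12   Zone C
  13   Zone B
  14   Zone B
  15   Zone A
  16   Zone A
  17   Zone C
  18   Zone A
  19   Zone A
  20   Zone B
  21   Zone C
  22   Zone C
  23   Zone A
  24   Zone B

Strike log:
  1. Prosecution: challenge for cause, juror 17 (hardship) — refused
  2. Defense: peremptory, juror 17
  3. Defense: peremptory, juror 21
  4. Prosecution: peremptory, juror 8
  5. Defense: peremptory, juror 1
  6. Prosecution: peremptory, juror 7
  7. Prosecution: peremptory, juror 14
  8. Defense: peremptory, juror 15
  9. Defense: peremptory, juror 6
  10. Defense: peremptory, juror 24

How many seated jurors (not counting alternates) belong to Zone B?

5

Removed: #1, #6, #7, #8, #14, #15, #17, #21, #24.
Seated jurors 1–8: #2, #3, #4, #5, #9, #10, #11, #12 (alternates #13, #16 not counted).
Of those, in Zone B: #2, #3, #4, #10, #11 → 5.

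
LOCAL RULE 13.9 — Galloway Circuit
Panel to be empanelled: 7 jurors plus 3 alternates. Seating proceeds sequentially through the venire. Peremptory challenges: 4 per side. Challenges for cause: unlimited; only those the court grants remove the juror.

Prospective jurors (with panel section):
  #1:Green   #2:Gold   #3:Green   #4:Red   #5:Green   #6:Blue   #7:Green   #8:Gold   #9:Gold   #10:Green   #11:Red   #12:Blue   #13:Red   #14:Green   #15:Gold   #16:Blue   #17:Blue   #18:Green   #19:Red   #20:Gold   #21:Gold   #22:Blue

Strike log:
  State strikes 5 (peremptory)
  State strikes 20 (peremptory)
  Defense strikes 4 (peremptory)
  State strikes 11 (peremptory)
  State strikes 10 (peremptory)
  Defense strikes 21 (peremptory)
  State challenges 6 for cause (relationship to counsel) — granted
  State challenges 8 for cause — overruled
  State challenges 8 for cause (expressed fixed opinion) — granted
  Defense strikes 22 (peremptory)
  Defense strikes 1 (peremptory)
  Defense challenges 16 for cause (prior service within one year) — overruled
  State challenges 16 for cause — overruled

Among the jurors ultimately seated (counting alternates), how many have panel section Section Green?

3

Removed: #1, #4, #5, #6, #8, #10, #11, #20, #21, #22.
Seated (10 incl. alternates): #2, #3, #7, #9, #12, #13, #14, #15, #16, #17.
Of those, in Section Green: #3, #7, #14 → 3.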